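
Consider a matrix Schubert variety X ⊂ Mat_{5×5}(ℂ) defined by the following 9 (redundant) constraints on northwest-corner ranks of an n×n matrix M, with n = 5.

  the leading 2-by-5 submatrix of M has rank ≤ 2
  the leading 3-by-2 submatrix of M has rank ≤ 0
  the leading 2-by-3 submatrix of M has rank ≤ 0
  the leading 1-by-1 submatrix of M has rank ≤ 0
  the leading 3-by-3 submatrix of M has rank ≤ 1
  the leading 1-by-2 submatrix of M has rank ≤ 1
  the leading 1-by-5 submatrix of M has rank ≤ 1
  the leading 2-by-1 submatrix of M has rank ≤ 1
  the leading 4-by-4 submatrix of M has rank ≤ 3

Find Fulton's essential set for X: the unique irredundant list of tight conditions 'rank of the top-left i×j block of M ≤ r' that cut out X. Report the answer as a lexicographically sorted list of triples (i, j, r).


The tightest implied rank at each (i,j), from the 9 conditions:

  i=1: 0, 0, 0, 1, 1
  i=2: 0, 0, 0, 1, 2
  i=3: 0, 0, 1, 2, 3
  i=4: 1, 1, 2, 3, 4
  i=5: 1, 2, 3, 4, 5

hence w(1..5) = (4, 5, 3, 1, 2).

2 SE-corners of the 8-cell Rothe diagram give Ess(w):

[(2, 3, 0), (3, 2, 0)]


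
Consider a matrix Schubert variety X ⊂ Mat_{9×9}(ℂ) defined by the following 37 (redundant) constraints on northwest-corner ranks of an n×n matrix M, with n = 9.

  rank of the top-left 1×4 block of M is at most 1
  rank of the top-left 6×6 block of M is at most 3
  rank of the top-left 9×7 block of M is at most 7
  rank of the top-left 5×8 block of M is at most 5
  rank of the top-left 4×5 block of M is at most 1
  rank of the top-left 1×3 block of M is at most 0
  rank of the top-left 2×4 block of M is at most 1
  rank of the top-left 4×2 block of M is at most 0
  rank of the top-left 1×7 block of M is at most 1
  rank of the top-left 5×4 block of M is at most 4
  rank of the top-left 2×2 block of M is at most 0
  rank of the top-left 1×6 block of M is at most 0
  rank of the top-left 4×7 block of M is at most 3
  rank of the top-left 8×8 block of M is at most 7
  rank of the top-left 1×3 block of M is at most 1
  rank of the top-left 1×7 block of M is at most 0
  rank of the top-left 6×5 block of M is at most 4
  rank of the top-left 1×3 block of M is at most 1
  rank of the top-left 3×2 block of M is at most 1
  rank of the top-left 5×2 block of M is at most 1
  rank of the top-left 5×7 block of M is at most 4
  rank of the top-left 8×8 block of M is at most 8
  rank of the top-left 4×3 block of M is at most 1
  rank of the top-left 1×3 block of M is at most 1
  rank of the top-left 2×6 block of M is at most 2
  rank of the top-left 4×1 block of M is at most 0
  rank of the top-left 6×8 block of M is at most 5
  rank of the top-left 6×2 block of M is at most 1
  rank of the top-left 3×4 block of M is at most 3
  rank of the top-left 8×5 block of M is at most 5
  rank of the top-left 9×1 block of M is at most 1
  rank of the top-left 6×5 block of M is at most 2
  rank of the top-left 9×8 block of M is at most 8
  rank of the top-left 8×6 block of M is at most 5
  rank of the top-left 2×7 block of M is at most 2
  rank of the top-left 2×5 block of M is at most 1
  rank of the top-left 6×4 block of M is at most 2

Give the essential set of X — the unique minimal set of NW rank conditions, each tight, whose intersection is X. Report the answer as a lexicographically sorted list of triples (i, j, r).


Propagating the 37 rank bounds to every northwest block:

  i=1: 0 0 0 0 0 0 0 1 1
  i=2: 0 0 1 1 1 1 1 2 2
  i=3: 0 0 1 1 1 2 2 3 3
  i=4: 0 0 1 1 1 2 3 4 4
  i=5: 1 1 2 2 2 3 4 5 5
  i=6: 1 1 2 2 2 3 4 5 6
  i=7: 1 2 3 3 3 4 5 6 7
  i=8: 1 2 3 4 4 5 6 7 8
  i=9: 1 2 3 4 5 6 7 8 9

giving w = (8, 3, 6, 7, 1, 9, 2, 4, 5) via Δ²R.

|D(w)|=20, |Ess(w)|=5:

[(1, 7, 0), (4, 2, 0), (4, 5, 1), (6, 2, 1), (6, 5, 2)]


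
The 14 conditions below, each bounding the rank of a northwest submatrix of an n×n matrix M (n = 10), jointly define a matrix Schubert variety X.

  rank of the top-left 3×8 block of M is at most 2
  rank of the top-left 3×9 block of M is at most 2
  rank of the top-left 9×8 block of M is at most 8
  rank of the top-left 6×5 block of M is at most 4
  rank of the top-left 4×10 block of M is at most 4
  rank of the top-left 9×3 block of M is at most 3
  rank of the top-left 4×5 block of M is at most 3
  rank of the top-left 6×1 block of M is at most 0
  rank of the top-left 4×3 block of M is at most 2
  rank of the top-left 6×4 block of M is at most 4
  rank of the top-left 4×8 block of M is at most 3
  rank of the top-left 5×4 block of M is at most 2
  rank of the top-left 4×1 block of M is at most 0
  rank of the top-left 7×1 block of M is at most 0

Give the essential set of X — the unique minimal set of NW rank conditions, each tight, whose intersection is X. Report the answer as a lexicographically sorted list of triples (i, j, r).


Recovering R(i,j) via the rank-extension bound from the 14 conditions:

  i=1: 0, 1, 1, 1, 1, 1, 1, 1, 1, 1
  i=2: 0, 1, 2, 2, 2, 2, 2, 2, 2, 2
  i=3: 0, 1, 2, 2, 2, 2, 2, 2, 2, 3
  i=4: 0, 1, 2, 2, 3, 3, 3, 3, 3, 4
  i=5: 0, 1, 2, 2, 3, 4, 4, 4, 4, 5
  i=6: 0, 1, 2, 3, 4, 5, 5, 5, 5, 6
  i=7: 0, 1, 2, 3, 4, 5, 6, 6, 6, 7
  i=8: 1, 2, 3, 4, 5, 6, 7, 7, 7, 8
  i=9: 1, 2, 3, 4, 5, 6, 7, 8, 8, 9
  i=10: 1, 2, 3, 4, 5, 6, 7, 8, 9, 10

hence w(1..10) = (2, 3, 10, 5, 6, 4, 7, 1, 8, 9).

Fulton essential set (3 of the 15 Rothe cells):

[(3, 9, 2), (5, 4, 2), (7, 1, 0)]


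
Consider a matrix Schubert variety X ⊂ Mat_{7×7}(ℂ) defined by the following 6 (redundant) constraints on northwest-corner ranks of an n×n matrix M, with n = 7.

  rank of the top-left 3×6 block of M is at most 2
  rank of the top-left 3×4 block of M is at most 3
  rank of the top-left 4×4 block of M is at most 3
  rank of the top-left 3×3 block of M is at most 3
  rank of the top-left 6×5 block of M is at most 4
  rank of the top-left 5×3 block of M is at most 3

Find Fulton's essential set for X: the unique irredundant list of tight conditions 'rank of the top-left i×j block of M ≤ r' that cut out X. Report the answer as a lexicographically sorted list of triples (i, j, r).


Reconstructing r_w from the 6 given conditions:

  row 1: 1  1  1  1  1  1  1
  row 2: 1  2  2  2  2  2  2
  row 3: 1  2  2  2  2  2  3
  row 4: 1  2  3  3  3  3  4
  row 5: 1  2  3  4  4  4  5
  row 6: 1  2  3  4  4  5  6
  row 7: 1  2  3  4  5  6  7

second differences of R give the permutation w = (1, 2, 7, 3, 4, 6, 5).

ℓ(w)=5; the 2 essential cells (i,j,r):

[(3, 6, 2), (6, 5, 4)]


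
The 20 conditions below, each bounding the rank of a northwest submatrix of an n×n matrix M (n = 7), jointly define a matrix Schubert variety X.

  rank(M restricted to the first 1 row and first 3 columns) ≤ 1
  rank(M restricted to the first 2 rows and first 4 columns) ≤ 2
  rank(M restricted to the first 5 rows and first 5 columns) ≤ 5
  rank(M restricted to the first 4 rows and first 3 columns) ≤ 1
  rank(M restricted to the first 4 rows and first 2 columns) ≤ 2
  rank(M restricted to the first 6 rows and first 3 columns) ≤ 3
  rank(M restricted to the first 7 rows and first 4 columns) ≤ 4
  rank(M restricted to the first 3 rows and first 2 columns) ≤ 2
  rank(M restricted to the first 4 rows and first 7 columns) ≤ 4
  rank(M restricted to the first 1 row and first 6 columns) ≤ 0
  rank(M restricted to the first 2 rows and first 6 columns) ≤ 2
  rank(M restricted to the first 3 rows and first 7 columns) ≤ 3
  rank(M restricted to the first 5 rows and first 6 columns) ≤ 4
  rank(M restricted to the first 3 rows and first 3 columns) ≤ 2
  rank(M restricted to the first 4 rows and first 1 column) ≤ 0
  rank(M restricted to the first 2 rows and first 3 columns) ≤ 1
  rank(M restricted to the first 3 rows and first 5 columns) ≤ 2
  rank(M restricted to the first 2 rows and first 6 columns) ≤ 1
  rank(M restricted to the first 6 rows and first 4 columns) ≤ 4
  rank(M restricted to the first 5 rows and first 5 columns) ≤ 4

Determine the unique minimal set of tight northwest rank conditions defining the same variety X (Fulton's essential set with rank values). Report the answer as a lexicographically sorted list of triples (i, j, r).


The tightest implied rank at each (i,j), from the 20 conditions:

  0 | 0 | 0 | 0 | 0 | 0 | 1
  0 | 1 | 1 | 1 | 1 | 1 | 2
  0 | 1 | 1 | 2 | 2 | 2 | 3
  0 | 1 | 1 | 2 | 3 | 3 | 4
  1 | 2 | 2 | 3 | 4 | 4 | 5
  1 | 2 | 3 | 4 | 5 | 5 | 6
  1 | 2 | 3 | 4 | 5 | 6 | 7

second differences of R give the permutation w = (7, 2, 4, 5, 1, 3, 6).

Rothe diagram D(w) (11 cells), 3 SE-corners (essential conditions):

[(1, 6, 0), (4, 1, 0), (4, 3, 1)]


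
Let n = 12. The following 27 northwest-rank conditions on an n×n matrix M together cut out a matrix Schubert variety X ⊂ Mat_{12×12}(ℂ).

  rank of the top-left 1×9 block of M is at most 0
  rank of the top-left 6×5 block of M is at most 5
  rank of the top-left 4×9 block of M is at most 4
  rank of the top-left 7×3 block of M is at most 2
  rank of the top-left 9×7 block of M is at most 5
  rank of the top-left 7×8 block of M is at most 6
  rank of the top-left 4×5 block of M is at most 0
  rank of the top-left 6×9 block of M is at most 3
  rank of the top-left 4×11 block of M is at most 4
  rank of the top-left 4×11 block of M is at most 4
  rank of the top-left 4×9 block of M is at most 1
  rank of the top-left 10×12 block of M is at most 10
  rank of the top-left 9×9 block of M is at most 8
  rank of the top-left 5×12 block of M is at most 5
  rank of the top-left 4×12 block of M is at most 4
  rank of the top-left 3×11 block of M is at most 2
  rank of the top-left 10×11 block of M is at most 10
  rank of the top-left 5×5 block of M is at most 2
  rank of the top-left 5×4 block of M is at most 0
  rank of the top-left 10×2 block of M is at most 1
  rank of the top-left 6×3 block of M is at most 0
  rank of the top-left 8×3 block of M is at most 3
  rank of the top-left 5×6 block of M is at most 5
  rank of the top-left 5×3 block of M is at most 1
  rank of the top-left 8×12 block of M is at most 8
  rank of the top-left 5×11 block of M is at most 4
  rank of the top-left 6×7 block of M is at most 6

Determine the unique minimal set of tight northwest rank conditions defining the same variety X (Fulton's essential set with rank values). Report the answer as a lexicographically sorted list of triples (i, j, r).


Computing R[i][j] = min implied NW-rank bound (n=12, 27 conditions):

  0 | 0 | 0 | 0 | 0 | 0 | 0 | 0 | 0 | 1 | 1 | 1
  0 | 0 | 0 | 0 | 0 | 1 | 1 | 1 | 1 | 2 | 2 | 2
  0 | 0 | 0 | 0 | 0 | 1 | 1 | 1 | 1 | 2 | 2 | 3
  0 | 0 | 0 | 0 | 0 | 1 | 1 | 1 | 1 | 2 | 3 | 4
  0 | 0 | 0 | 0 | 1 | 2 | 2 | 2 | 2 | 3 | 4 | 5
  0 | 0 | 0 | 1 | 2 | 3 | 3 | 3 | 3 | 4 | 5 | 6
  1 | 1 | 1 | 2 | 3 | 4 | 4 | 4 | 4 | 5 | 6 | 7
  1 | 1 | 2 | 3 | 4 | 5 | 5 | 5 | 5 | 6 | 7 | 8
  1 | 1 | 2 | 3 | 4 | 5 | 5 | 6 | 6 | 7 | 8 | 9
  1 | 1 | 2 | 3 | 4 | 5 | 6 | 7 | 7 | 8 | 9 | 10
  1 | 2 | 3 | 4 | 5 | 6 | 7 | 8 | 8 | 9 | 10 | 11
  1 | 2 | 3 | 4 | 5 | 6 | 7 | 8 | 9 | 10 | 11 | 12

giving w = (10, 6, 12, 11, 5, 4, 1, 3, 8, 7, 2, 9) via Δ²R.

ℓ(w)=42; the 8 essential cells (i,j,r):

[(1, 9, 0), (3, 11, 2), (4, 5, 0), (4, 9, 1), (5, 4, 0), (6, 3, 0), (9, 7, 5), (10, 2, 1)]


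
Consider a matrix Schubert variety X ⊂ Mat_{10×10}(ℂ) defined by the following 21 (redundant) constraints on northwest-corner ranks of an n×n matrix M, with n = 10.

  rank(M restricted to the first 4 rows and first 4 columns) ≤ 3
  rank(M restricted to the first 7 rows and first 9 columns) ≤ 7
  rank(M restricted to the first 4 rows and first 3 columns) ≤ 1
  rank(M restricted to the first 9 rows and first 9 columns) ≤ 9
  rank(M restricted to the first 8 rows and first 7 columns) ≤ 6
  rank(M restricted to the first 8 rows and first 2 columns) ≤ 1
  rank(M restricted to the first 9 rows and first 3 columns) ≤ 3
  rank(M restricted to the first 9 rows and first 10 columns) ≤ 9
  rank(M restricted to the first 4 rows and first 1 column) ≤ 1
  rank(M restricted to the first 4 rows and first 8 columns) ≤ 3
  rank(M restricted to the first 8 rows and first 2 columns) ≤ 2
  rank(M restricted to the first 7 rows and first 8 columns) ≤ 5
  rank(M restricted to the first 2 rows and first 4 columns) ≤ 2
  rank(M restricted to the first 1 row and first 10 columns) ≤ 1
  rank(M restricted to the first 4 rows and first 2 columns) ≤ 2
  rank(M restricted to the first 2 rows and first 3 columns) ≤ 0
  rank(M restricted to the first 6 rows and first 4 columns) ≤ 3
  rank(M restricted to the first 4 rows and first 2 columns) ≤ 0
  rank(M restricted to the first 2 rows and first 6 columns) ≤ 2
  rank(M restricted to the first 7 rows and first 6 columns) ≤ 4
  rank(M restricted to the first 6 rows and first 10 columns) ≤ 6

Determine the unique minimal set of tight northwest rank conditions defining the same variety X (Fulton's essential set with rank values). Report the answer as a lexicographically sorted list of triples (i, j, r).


Rank table r_w(10×10) implied by the 21 constraints:

  row 1: 0, 0, 0, 1, 1, 1, 1, 1, 1, 1
  row 2: 0, 0, 0, 1, 2, 2, 2, 2, 2, 2
  row 3: 0, 0, 1, 2, 3, 3, 3, 3, 3, 3
  row 4: 0, 0, 1, 2, 3, 3, 3, 3, 4, 4
  row 5: 1, 1, 2, 3, 4, 4, 4, 4, 5, 5
  row 6: 1, 1, 2, 3, 4, 4, 5, 5, 6, 6
  row 7: 1, 1, 2, 3, 4, 4, 5, 5, 6, 7
  row 8: 1, 1, 2, 3, 4, 5, 6, 6, 7, 8
  row 9: 1, 2, 3, 4, 5, 6, 7, 7, 8, 9
  row 10: 1, 2, 3, 4, 5, 6, 7, 8, 9, 10

so w = (4, 5, 3, 9, 1, 7, 10, 6, 2, 8).

D(w) has 19 cells with 6 SE-corners; essential set:

[(2, 3, 0), (4, 2, 0), (4, 8, 3), (7, 6, 4), (7, 8, 5), (8, 2, 1)]


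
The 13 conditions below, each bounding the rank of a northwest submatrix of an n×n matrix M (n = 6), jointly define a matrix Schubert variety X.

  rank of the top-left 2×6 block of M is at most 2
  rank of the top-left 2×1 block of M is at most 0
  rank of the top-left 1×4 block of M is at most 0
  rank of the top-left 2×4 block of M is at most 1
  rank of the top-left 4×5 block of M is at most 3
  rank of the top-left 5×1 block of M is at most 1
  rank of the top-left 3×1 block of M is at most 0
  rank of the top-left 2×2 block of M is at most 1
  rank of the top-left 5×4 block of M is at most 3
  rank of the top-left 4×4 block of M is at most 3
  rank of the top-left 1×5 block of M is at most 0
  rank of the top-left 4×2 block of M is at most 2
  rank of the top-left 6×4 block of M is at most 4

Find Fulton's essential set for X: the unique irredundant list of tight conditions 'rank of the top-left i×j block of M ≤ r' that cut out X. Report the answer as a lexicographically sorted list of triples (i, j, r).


The tightest implied rank at each (i,j), from the 13 conditions:

  0 | 0 | 0 | 0 | 0 | 1
  0 | 1 | 1 | 1 | 1 | 2
  0 | 1 | 2 | 2 | 2 | 3
  1 | 2 | 3 | 3 | 3 | 4
  1 | 2 | 3 | 3 | 4 | 5
  1 | 2 | 3 | 4 | 5 | 6

so w = (6, 2, 3, 1, 5, 4).

ℓ(w)=8; the 3 essential cells (i,j,r):

[(1, 5, 0), (3, 1, 0), (5, 4, 3)]


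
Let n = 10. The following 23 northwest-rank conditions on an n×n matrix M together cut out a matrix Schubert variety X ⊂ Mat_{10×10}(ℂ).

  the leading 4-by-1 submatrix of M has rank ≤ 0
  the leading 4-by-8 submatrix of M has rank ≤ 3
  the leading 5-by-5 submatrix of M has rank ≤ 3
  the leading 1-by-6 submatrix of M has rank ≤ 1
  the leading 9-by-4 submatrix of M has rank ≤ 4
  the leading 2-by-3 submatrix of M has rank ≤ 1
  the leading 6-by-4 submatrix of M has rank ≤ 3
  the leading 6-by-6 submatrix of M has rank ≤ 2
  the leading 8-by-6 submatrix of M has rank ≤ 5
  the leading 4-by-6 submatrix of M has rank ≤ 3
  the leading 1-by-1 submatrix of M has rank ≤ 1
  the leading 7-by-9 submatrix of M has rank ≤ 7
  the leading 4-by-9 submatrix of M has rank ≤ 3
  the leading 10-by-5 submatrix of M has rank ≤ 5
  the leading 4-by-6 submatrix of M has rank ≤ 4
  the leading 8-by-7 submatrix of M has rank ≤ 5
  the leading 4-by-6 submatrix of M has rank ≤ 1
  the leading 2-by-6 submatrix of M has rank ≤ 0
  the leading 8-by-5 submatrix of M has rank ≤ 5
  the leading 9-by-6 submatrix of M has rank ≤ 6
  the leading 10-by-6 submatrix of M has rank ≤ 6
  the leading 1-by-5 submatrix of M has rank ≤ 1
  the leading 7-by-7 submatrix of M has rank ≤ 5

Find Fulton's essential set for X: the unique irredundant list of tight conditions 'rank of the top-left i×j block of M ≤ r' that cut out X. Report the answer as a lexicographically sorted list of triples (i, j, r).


Reconstructing r_w from the 23 given conditions:

  0  0  0  0  0  0  1  1  1  1
  0  0  0  0  0  0  1  2  2  2
  0  1  1  1  1  1  2  3  3  3
  0  1  1  1  1  1  2  3  3  4
  1  2  2  2  2  2  3  4  4  5
  1  2  2  2  2  2  3  4  5  6
  1  2  3  3  3  3  4  5  6  7
  1  2  3  4  4  4  5  6  7  8
  1  2  3  4  5  5  6  7  8  9
  1  2  3  4  5  6  7  8  9  10

giving w = (7, 8, 2, 10, 1, 9, 3, 4, 5, 6) via Δ²R.

5 SE-corners of the 23-cell Rothe diagram give Ess(w):

[(2, 6, 0), (4, 1, 0), (4, 6, 1), (4, 9, 3), (6, 6, 2)]


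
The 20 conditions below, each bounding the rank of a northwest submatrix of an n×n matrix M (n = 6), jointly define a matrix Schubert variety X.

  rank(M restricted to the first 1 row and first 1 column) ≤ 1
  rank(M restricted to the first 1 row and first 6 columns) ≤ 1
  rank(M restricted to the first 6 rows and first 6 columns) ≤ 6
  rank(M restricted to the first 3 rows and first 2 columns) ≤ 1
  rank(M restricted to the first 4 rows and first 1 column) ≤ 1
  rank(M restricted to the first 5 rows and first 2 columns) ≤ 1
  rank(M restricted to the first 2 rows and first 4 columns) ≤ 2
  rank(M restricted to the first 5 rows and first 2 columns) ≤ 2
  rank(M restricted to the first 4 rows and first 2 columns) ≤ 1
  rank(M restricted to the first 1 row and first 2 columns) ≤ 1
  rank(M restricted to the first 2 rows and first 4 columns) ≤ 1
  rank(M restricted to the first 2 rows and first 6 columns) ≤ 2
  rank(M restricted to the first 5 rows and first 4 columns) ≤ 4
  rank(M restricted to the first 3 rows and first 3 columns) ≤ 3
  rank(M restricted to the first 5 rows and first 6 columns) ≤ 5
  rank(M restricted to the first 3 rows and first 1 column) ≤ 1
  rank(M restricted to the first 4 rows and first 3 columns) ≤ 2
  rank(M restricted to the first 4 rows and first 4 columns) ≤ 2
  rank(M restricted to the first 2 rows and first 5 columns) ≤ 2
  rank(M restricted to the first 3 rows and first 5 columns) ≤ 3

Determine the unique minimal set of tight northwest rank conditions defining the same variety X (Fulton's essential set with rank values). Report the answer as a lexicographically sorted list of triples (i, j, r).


Computing R[i][j] = min implied NW-rank bound (n=6, 20 conditions):

  1  1  1  1  1  1
  1  1  1  1  2  2
  1  1  2  2  3  3
  1  1  2  2  3  4
  1  1  2  3  4  5
  1  2  3  4  5  6

second differences of R give the permutation w = (1, 5, 3, 6, 4, 2).

3 SE-corners of the 7-cell Rothe diagram give Ess(w):

[(2, 4, 1), (4, 4, 2), (5, 2, 1)]


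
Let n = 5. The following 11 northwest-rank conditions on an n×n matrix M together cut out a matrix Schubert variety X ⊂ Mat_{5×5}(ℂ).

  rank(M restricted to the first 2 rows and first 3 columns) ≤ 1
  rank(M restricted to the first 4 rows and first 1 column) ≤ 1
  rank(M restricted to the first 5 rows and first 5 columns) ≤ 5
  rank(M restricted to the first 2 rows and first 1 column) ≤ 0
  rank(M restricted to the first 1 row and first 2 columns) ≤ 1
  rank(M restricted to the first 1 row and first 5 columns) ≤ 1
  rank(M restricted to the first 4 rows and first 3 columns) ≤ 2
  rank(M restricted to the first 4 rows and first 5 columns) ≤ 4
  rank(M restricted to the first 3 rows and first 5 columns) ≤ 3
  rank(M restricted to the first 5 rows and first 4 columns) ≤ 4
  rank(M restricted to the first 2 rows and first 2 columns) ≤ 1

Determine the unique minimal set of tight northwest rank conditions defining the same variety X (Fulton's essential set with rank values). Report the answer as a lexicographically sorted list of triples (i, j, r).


Reconstructing r_w from the 11 given conditions:

  0, 1, 1, 1, 1
  0, 1, 1, 2, 2
  1, 2, 2, 3, 3
  1, 2, 2, 3, 4
  1, 2, 3, 4, 5

hence w(1..5) = (2, 4, 1, 5, 3).

Rothe diagram D(w) (4 cells), 3 SE-corners (essential conditions):

[(2, 1, 0), (2, 3, 1), (4, 3, 2)]


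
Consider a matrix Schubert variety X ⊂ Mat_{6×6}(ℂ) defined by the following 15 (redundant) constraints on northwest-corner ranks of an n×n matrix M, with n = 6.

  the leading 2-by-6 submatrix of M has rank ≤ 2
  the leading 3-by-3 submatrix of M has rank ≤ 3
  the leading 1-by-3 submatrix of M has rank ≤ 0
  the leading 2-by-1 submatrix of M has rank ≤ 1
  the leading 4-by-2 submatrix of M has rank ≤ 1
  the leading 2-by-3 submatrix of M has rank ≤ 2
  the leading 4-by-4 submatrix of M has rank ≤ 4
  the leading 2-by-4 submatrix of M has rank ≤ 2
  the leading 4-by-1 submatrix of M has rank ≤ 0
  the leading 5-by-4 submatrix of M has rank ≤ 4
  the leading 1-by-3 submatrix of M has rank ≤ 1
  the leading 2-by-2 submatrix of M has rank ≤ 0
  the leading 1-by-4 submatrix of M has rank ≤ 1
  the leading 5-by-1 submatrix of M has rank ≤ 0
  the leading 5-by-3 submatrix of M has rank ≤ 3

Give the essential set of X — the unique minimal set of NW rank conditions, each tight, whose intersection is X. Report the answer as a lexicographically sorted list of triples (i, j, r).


Computing R[i][j] = min implied NW-rank bound (n=6, 15 conditions):

  i=1: 0, 0, 0, 1, 1, 1
  i=2: 0, 0, 1, 2, 2, 2
  i=3: 0, 1, 2, 3, 3, 3
  i=4: 0, 1, 2, 3, 4, 4
  i=5: 0, 1, 2, 3, 4, 5
  i=6: 1, 2, 3, 4, 5, 6

giving w = (4, 3, 2, 5, 6, 1) via Δ²R.

3 SE-corners of the 8-cell Rothe diagram give Ess(w):

[(1, 3, 0), (2, 2, 0), (5, 1, 0)]


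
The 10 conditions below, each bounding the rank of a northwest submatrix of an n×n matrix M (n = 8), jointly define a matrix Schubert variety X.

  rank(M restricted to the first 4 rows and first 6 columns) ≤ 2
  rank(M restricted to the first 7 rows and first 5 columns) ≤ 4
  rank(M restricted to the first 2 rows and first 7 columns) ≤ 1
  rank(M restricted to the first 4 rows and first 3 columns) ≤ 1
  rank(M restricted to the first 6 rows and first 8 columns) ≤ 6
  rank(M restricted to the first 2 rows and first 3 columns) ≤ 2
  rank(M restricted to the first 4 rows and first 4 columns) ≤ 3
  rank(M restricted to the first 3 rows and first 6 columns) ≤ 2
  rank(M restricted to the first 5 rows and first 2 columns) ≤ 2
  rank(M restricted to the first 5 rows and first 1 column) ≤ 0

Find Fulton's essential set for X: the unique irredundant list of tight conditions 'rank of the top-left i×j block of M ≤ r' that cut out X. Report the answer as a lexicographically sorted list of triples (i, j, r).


Reconstructing r_w from the 10 given conditions:

  0  1  1  1  1  1  1  1
  0  1  1  1  1  1  1  2
  0  1  1  2  2  2  2  3
  0  1  1  2  2  2  3  4
  0  1  2  3  3  3  4  5
  1  2  3  4  4  4  5  6
  1  2  3  4  4  5  6  7
  1  2  3  4  5  6  7  8

second differences of R give the permutation w = (2, 8, 4, 7, 3, 1, 6, 5).

D(w) has 15 cells with 5 SE-corners; essential set:

[(2, 7, 1), (4, 3, 1), (4, 6, 2), (5, 1, 0), (7, 5, 4)]


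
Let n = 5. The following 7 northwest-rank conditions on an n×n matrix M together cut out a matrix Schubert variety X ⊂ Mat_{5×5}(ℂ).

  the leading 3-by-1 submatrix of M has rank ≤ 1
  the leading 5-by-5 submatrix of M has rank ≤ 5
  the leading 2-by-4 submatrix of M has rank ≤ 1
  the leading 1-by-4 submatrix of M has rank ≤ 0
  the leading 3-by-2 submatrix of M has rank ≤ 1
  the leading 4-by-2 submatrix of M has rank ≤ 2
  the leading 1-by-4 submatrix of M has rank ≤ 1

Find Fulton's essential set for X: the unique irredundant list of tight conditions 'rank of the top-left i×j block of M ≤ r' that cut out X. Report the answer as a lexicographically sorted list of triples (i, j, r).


Propagating the 7 rank bounds to every northwest block:

  i=1: 0 0 0 0 1
  i=2: 1 1 1 1 2
  i=3: 1 1 2 2 3
  i=4: 1 2 3 3 4
  i=5: 1 2 3 4 5

the unique w with this rank table is (5, 1, 3, 2, 4).

Fulton essential set (2 of the 5 Rothe cells):

[(1, 4, 0), (3, 2, 1)]


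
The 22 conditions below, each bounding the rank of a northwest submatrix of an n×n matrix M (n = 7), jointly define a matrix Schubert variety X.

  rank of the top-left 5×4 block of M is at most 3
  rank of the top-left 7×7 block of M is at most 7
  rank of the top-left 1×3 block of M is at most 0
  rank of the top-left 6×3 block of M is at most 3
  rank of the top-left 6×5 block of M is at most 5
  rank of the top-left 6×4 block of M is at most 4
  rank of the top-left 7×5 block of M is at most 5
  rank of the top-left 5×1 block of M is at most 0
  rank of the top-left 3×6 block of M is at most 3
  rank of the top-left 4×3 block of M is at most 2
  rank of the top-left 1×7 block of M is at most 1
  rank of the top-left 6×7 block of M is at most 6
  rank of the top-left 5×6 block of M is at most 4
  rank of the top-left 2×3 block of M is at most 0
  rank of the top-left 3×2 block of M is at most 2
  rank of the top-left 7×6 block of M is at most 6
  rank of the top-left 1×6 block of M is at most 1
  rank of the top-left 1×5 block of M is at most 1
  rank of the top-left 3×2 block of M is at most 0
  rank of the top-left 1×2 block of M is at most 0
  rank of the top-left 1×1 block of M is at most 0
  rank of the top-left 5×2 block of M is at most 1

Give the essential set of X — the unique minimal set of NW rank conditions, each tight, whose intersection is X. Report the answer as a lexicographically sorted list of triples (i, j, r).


Recovering R(i,j) via the rank-extension bound from the 22 conditions:

  R[1]: 0  0  0  1  1  1  1
  R[2]: 0  0  0  1  2  2  2
  R[3]: 0  0  1  2  3  3  3
  R[4]: 0  1  2  3  4  4  4
  R[5]: 0  1  2  3  4  4  5
  R[6]: 1  2  3  4  5  5  6
  R[7]: 1  2  3  4  5  6  7

hence w(1..7) = (4, 5, 3, 2, 7, 1, 6).

D(w) has 11 cells with 4 SE-corners; essential set:

[(2, 3, 0), (3, 2, 0), (5, 1, 0), (5, 6, 4)]


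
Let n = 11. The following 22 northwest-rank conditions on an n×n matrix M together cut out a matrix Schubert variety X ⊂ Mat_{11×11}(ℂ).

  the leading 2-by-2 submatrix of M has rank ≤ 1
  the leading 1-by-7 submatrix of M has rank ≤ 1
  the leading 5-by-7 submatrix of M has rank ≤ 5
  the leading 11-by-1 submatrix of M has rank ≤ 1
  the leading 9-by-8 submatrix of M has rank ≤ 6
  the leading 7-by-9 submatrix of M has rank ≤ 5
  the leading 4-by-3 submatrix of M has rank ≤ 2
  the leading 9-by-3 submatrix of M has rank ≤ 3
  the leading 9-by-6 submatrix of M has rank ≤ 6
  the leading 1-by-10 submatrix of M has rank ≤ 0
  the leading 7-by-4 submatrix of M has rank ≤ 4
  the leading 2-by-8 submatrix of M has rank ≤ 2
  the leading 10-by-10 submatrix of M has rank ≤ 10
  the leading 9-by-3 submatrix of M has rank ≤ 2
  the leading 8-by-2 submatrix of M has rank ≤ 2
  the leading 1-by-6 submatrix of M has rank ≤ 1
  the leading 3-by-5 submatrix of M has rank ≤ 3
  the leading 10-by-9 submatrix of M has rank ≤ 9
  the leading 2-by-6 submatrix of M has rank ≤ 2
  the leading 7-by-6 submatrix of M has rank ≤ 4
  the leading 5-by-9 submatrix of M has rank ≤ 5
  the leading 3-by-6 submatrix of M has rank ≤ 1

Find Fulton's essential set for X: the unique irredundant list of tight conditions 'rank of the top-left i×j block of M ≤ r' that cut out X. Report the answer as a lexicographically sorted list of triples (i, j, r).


Reconstructing r_w from the 22 given conditions:

  0, 0, 0, 0, 0, 0, 0, 0, 0, 0, 1
  1, 1, 1, 1, 1, 1, 1, 1, 1, 1, 2
  1, 1, 1, 1, 1, 1, 2, 2, 2, 2, 3
  1, 2, 2, 2, 2, 2, 3, 3, 3, 3, 4
  1, 2, 2, 3, 3, 3, 4, 4, 4, 4, 5
  1, 2, 2, 3, 4, 4, 5, 5, 5, 5, 6
  1, 2, 2, 3, 4, 4, 5, 5, 5, 6, 7
  1, 2, 2, 3, 4, 5, 6, 6, 6, 7, 8
  1, 2, 2, 3, 4, 5, 6, 6, 7, 8, 9
  1, 2, 3, 4, 5, 6, 7, 7, 8, 9, 10
  1, 2, 3, 4, 5, 6, 7, 8, 9, 10, 11

hence w(1..11) = (11, 1, 7, 2, 4, 5, 10, 6, 9, 3, 8).

|D(w)|=24, |Ess(w)|=6:

[(1, 10, 0), (3, 6, 1), (7, 6, 4), (7, 9, 5), (9, 3, 2), (9, 8, 6)]


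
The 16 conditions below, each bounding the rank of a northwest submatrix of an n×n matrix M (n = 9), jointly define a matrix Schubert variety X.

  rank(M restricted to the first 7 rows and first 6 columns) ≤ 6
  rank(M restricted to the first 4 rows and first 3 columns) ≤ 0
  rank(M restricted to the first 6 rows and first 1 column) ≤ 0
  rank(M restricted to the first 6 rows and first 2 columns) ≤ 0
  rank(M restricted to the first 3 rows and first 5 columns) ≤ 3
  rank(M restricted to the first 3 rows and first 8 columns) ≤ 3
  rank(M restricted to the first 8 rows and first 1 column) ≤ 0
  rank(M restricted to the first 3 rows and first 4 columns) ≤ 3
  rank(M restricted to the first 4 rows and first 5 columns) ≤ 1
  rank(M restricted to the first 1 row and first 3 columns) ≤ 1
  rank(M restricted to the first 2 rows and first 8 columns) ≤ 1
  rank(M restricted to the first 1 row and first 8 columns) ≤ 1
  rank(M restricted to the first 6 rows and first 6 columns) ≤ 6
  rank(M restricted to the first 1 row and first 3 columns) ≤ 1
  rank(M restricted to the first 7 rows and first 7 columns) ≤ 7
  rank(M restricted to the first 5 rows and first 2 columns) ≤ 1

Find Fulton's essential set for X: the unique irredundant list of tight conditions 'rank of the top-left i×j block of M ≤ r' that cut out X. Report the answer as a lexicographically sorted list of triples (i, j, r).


Computing R[i][j] = min implied NW-rank bound (n=9, 16 conditions):

  i=1: 0, 0, 0, 1, 1, 1, 1, 1, 1
  i=2: 0, 0, 0, 1, 1, 1, 1, 1, 2
  i=3: 0, 0, 0, 1, 1, 2, 2, 2, 3
  i=4: 0, 0, 0, 1, 1, 2, 3, 3, 4
  i=5: 0, 0, 1, 2, 2, 3, 4, 4, 5
  i=6: 0, 0, 1, 2, 3, 4, 5, 5, 6
  i=7: 0, 1, 2, 3, 4, 5, 6, 6, 7
  i=8: 0, 1, 2, 3, 4, 5, 6, 7, 8
  i=9: 1, 2, 3, 4, 5, 6, 7, 8, 9

the unique w with this rank table is (4, 9, 6, 7, 3, 5, 2, 8, 1).

5 SE-corners of the 24-cell Rothe diagram give Ess(w):

[(2, 8, 1), (4, 3, 0), (4, 5, 1), (6, 2, 0), (8, 1, 0)]


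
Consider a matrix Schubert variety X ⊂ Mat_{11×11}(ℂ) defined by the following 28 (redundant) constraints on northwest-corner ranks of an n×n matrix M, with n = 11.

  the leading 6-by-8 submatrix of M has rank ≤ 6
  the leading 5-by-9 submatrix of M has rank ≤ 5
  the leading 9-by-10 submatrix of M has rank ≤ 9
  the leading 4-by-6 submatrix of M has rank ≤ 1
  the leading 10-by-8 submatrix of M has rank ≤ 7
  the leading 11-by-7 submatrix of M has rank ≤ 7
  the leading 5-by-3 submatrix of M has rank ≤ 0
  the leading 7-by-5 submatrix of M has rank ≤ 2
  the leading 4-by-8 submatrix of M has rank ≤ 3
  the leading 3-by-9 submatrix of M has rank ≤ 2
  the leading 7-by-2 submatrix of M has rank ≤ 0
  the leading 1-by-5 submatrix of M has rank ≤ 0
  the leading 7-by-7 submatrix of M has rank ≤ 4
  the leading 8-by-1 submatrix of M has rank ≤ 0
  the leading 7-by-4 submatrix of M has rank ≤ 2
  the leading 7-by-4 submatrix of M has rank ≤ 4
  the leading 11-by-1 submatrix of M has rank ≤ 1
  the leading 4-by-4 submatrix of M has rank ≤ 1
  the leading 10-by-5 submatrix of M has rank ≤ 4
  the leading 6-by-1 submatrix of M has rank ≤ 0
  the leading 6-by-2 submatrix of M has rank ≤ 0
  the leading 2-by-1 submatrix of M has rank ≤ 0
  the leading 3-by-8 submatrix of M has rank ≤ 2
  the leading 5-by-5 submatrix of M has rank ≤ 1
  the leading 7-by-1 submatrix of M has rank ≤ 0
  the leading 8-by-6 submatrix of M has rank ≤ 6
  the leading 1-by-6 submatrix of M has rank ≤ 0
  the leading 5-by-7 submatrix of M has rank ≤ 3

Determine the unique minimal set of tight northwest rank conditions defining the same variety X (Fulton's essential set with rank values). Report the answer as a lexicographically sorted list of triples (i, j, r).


Propagating the 28 rank bounds to every northwest block:

  0, 0, 0, 0, 0, 0, 1, 1, 1, 1, 1
  0, 0, 0, 1, 1, 1, 2, 2, 2, 2, 2
  0, 0, 0, 1, 1, 1, 2, 2, 2, 3, 3
  0, 0, 0, 1, 1, 1, 2, 3, 3, 4, 4
  0, 0, 0, 1, 1, 2, 3, 4, 4, 5, 5
  0, 0, 1, 2, 2, 3, 4, 5, 5, 6, 6
  0, 0, 1, 2, 2, 3, 4, 5, 6, 7, 7
  0, 1, 2, 3, 3, 4, 5, 6, 7, 8, 8
  1, 2, 3, 4, 4, 5, 6, 7, 8, 9, 9
  1, 2, 3, 4, 4, 5, 6, 7, 8, 9, 10
  1, 2, 3, 4, 5, 6, 7, 8, 9, 10, 11

hence w(1..11) = (7, 4, 10, 8, 6, 3, 9, 2, 1, 11, 5).

Rothe diagram D(w) (32 cells), 9 SE-corners (essential conditions):

[(1, 6, 0), (3, 9, 2), (4, 6, 1), (5, 3, 0), (5, 5, 1), (7, 2, 0), (7, 5, 2), (8, 1, 0), (10, 5, 4)]


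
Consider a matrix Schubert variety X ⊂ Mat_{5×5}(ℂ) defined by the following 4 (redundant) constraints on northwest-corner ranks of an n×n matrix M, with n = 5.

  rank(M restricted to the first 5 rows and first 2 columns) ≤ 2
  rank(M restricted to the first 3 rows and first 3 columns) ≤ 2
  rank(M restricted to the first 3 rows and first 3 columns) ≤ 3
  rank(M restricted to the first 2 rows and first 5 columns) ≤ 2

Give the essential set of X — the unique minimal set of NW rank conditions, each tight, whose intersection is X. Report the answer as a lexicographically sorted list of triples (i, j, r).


Computing R[i][j] = min implied NW-rank bound (n=5, 4 conditions):

  row 1: 1  1  1  1  1
  row 2: 1  2  2  2  2
  row 3: 1  2  2  3  3
  row 4: 1  2  3  4  4
  row 5: 1  2  3  4  5

reading off 1-entries of Δ²R: w = (1, 2, 4, 3, 5).

1 SE-corner of the 1-cell Rothe diagram gives Ess(w):

[(3, 3, 2)]


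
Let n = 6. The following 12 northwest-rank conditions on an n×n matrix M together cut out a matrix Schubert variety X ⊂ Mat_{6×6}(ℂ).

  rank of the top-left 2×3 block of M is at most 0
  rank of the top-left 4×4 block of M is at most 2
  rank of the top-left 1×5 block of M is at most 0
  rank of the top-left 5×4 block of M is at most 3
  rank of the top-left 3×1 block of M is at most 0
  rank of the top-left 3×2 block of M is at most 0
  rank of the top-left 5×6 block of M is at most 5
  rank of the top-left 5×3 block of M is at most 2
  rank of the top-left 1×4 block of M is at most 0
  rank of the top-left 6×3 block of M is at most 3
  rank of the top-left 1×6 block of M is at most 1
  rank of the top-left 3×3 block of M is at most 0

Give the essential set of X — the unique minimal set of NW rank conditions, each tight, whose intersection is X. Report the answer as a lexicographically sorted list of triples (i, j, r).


Reconstructing r_w from the 12 given conditions:

  i=1: 0, 0, 0, 0, 0, 1
  i=2: 0, 0, 0, 1, 1, 2
  i=3: 0, 0, 0, 1, 2, 3
  i=4: 1, 1, 1, 2, 3, 4
  i=5: 1, 2, 2, 3, 4, 5
  i=6: 1, 2, 3, 4, 5, 6

the unique w with this rank table is (6, 4, 5, 1, 2, 3).

|D(w)|=11, |Ess(w)|=2:

[(1, 5, 0), (3, 3, 0)]


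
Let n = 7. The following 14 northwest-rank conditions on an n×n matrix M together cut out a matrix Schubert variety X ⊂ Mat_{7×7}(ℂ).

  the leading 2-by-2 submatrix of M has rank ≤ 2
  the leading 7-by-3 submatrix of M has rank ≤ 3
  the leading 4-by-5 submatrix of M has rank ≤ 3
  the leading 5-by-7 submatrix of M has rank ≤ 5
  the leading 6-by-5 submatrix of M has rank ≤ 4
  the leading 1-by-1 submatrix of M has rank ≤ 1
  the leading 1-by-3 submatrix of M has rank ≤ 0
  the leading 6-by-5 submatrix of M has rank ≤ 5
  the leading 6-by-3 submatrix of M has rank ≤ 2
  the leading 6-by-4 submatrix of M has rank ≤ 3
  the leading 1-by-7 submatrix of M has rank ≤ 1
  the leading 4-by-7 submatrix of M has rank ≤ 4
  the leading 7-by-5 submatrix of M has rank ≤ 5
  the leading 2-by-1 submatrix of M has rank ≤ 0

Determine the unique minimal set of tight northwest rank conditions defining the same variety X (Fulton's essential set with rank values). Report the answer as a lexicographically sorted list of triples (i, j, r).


Recovering R(i,j) via the rank-extension bound from the 14 conditions:

  0 0 0 1 1 1 1
  0 1 1 2 2 2 2
  1 2 2 3 3 3 3
  1 2 2 3 3 4 4
  1 2 2 3 4 5 5
  1 2 2 3 4 5 6
  1 2 3 4 5 6 7

so w = (4, 2, 1, 6, 5, 7, 3).

4 SE-corners of the 8-cell Rothe diagram give Ess(w):

[(1, 3, 0), (2, 1, 0), (4, 5, 3), (6, 3, 2)]


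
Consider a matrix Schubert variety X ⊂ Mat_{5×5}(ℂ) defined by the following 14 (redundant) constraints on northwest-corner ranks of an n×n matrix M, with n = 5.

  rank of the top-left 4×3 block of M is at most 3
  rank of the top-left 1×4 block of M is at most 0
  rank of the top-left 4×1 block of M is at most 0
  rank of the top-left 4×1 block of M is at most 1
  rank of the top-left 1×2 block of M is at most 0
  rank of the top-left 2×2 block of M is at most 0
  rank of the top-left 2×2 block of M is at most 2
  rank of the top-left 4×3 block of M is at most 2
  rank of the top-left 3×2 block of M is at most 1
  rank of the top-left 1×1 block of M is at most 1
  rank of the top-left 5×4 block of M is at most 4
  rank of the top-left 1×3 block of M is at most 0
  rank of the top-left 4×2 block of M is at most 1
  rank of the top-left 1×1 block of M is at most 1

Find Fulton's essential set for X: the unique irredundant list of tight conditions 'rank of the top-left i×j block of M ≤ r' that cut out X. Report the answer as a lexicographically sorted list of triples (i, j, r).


The tightest implied rank at each (i,j), from the 14 conditions:

  R[1]: 0 | 0 | 0 | 0 | 1
  R[2]: 0 | 0 | 1 | 1 | 2
  R[3]: 0 | 1 | 2 | 2 | 3
  R[4]: 0 | 1 | 2 | 3 | 4
  R[5]: 1 | 2 | 3 | 4 | 5

the unique w with this rank table is (5, 3, 2, 4, 1).

|D(w)|=8, |Ess(w)|=3:

[(1, 4, 0), (2, 2, 0), (4, 1, 0)]


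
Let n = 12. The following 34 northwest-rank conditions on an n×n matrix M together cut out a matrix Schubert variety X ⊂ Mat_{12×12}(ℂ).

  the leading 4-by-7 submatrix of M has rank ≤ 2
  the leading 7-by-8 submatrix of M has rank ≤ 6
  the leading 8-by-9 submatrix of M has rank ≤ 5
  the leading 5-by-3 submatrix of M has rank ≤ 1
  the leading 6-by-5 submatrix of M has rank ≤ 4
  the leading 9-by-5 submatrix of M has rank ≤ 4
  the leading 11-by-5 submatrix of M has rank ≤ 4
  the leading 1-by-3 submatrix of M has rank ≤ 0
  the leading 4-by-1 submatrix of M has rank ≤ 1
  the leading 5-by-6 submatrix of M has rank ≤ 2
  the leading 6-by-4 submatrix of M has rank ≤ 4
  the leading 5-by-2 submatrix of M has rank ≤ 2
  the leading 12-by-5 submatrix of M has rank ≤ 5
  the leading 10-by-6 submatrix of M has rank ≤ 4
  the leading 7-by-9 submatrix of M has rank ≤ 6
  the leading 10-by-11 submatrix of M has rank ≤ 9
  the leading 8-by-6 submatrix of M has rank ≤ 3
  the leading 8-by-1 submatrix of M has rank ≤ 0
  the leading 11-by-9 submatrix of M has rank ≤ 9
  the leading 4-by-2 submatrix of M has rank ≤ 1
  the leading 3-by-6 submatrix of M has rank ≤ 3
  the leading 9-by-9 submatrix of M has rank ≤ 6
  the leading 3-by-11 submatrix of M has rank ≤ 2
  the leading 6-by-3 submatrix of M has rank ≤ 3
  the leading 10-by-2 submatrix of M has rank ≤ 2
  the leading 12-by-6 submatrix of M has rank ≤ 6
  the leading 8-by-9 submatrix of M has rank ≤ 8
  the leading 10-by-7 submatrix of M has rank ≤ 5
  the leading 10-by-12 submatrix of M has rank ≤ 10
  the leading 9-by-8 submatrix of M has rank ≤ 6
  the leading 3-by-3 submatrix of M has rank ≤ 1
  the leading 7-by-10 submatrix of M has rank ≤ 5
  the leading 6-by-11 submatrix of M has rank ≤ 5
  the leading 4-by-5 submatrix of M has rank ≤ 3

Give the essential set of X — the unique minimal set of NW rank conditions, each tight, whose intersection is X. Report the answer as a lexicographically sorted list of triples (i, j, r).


The tightest implied rank at each (i,j), from the 34 conditions:

  0, 0, 0, 1, 1, 1, 1, 1, 1, 1, 1, 1
  0, 1, 1, 2, 2, 2, 2, 2, 2, 2, 2, 2
  0, 1, 1, 2, 2, 2, 2, 2, 2, 2, 2, 3
  0, 1, 1, 2, 2, 2, 2, 3, 3, 3, 3, 4
  0, 1, 1, 2, 2, 2, 3, 4, 4, 4, 4, 5
  0, 1, 2, 3, 3, 3, 4, 5, 5, 5, 5, 6
  0, 1, 2, 3, 3, 3, 4, 5, 5, 5, 6, 7
  0, 1, 2, 3, 3, 3, 4, 5, 5, 6, 7, 8
  1, 2, 3, 4, 4, 4, 5, 6, 6, 7, 8, 9
  1, 2, 3, 4, 4, 4, 5, 6, 7, 8, 9, 10
  1, 2, 3, 4, 4, 5, 6, 7, 8, 9, 10, 11
  1, 2, 3, 4, 5, 6, 7, 8, 9, 10, 11, 12

hence w(1..12) = (4, 2, 12, 8, 7, 3, 11, 10, 1, 9, 6, 5).

|D(w)|=35, |Ess(w)|=11:

[(1, 3, 0), (3, 11, 2), (4, 7, 2), (5, 3, 1), (5, 6, 2), (7, 10, 5), (8, 1, 0), (8, 6, 3), (8, 9, 5), (10, 6, 4), (11, 5, 4)]
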